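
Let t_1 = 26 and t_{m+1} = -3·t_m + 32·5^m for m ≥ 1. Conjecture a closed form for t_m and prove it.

t_m = -2(-3)^m + 4·5^m

Computing the first terms: t_1 = 26, t_2 = 82, t_3 = 554. This suggests t_m = -2(-3)^m + 4·5^m.
For the base case m = 1: the formula gives 26 = 26 = t_1.
Suppose the result is true for m = p, so t_p = -2(-3)^p + 4·5^p.
Then t_{p+1} = -3·t_p + 32·5^p = -3·(-2(-3)^p + 4·5^p) + 32·5^p = -2(-3)^(p + 1) + 4·5^(p + 1),
which is the claimed formula at m = p+1.
By the principle of mathematical induction, the result holds for all m ≥ 1.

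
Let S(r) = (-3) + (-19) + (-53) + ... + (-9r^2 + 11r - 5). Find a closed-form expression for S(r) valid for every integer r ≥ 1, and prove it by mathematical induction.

S(r) = -r(3r^2 - r + 1)

We claim S(r) = -r(3r^2 - r + 1) for all r ≥ 1.
When r = 1: S(1) = -3, and the closed form gives -3. They agree.
Inductive step: suppose the statement holds for some i ≥ 1, so S(i) = i(-3i^2 + i - 1).
Then S(i+1) = S(i) + (11i - 9(i + 1)^2 + 6) = (i(-3i^2 + i - 1)) + (11i - 9(i + 1)^2 + 6).
Simplifying, S(i+1) = -(i + 1)(3i^2 + 5i + 3) = -(i+1)(3(i+1)^2 - (i+1) + 1),
which is the closed form with r = i+1.
Hence, by induction on r, the claim holds for every r ≥ 1.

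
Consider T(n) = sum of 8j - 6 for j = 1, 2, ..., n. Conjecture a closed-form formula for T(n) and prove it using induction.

T(n) = 2n(2n - 1)

We claim T(n) = 2n(2n - 1) for all n ≥ 1.
Base step (n = 1): T(1) = 2, and the closed form gives 2. They agree.
For the inductive step, assume it holds for an arbitrary j ≥ 1, so T(j) = 2j(2j - 1).
Then T(j+1) = T(j) + (8j + 2) = (2j(2j - 1)) + (8j + 2).
Simplifying, T(j+1) = 2(j + 1)(2j + 1) = 2(j+1)(2(j+1) - 1),
which is the closed form with n = j+1.
By the principle of mathematical induction, the result holds for all n ≥ 1.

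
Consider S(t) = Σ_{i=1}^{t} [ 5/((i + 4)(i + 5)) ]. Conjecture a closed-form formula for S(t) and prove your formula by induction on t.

We claim S(t) = t/(t + 5) for all t ≥ 1.
Base step (t = 1): S(1) = 1/6, and the closed form gives 1/6. They agree.
Suppose the result is true for t = i, so S(i) = i/(i + 5).
Then S(i+1) = S(i) + (5/((i + 5)(i + 6))) = (i/(i + 5)) + (5/((i + 5)(i + 6))).
Simplifying, S(i+1) = (i + 1)/(i + 6) = (i+1)/((i+1) + 5),
which is the closed form with t = i+1.
This completes the induction.

S(t) = t/(t + 5)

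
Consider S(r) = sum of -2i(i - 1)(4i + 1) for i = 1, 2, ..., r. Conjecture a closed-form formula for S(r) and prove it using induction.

We claim S(r) = -2r(r - 1)(r + 1)^2 for all r ≥ 1.
When r = 1: S(1) = 0, and the closed form gives 0. They agree.
Inductive step: assume the claim holds for r = i, so S(i) = 2i(-i^3 - i^2 + i + 1).
Then S(i+1) = S(i) + (-2i(i + 1)(4i + 5)) = (2i(-i^3 - i^2 + i + 1)) + (-2i(i + 1)(4i + 5)).
Simplifying, S(i+1) = -2i(i + 1)(i + 2)^2 = -2(i+1)((i+1) - 1)((i+1) + 1)^2,
which is the closed form with r = i+1.
This completes the induction.

S(r) = -2r(r - 1)(r + 1)^2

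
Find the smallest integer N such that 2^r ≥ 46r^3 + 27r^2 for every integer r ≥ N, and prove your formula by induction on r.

N = 19

At r = 18: 262144 < 277020, so the inequality fails and N ≥ 19. We prove 2^r ≥ 46r^3 + 27r^2 for all r ≥ 19.
Base step (r = 19): 2^r = 524288 and 46r^3 + 27r^2 = 325261, so 524288 ≥ 325261.
Inductive step: assume the claim holds for r = i, so 2^i ≥ 46i^3 + 27i^2.
Then 2^(i + 1) = 2·(2^i) ≥ 2·(46i^3 + 27i^2).
Also, for i ≥ 19 we have 2·(46i^3 + 27i^2) ≥ 46(i+1)^3 + 27(i+1)^2, since 2·(46i^3 + 27i^2) − (46(i+1)^3 + 27(i+1)^2) = 46i^3 - 111i^2 - 192i - 73, which is nonnegative for all i ≥ 19.
Combining, 2^(i + 1) ≥ 46(i+1)^3 + 27(i+1)^2.
By the principle of mathematical induction, the result holds for all r ≥ 19.
Hence the smallest such N is 19.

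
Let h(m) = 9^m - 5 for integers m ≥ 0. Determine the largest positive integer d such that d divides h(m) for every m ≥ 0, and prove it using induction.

d = 4

Computing the first values: h(0) = -4 and h(1) = 4; gcd(-4, 4) = 4, so d ≤ 4.
We prove 4 | 9^m - 5 for all m ≥ 0 by induction on m.
Base case (m = 0): h(0) = -4 = 4·(-1), so 4 | h(0).
Inductive step: assume the claim holds for m = p, i.e. 4 | h(p). Then
h(p+1) = 9^(p+1) - 5 = 9·(9^p - 5) + 40 = 9·h(p) + 40. The first term is divisible by 4 by the inductive hypothesis, and 40 is divisible by 4. Hence 4 | h(p+1).
By induction, the statement is established for all m ≥ 0.
Therefore the largest such d is 4.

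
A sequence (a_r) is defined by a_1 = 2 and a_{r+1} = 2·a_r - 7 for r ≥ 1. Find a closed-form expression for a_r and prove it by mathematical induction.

Computing the first terms: a_1 = 2, a_2 = -3, a_3 = -13. This suggests a_r = -5·2^(r - 1) + 7.
When r = 1: the formula gives 2 = 2 = a_1.
Inductive step: assume the claim holds for r = j, so a_j = -5·2^(j - 1) + 7.
Then a_{j+1} = 2·a_j - 7 = 2·(-5·2^(j - 1) + 7) - 7 = -5·2^j + 7 = -5·2^((j+1) - 1) + 7,
which is the claimed formula at r = j+1.
By induction, the statement is established for all r ≥ 1.

a_r = -5·2^(r - 1) + 7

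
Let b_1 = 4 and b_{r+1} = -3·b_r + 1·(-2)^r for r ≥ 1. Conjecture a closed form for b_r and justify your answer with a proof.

Computing the first terms: b_1 = 4, b_2 = -14, b_3 = 46. This suggests b_r = (-2)^r - 2(-3)^r.
Base case (r = 1): the formula gives 4 = 4 = b_1.
Inductive step: assume the claim holds for r = k, so b_k = (-2)^k - 2(-3)^k.
Then b_{k+1} = -3·b_k + 1·(-2)^k = -3·((-2)^k - 2(-3)^k) + 1·(-2)^k = (-2)^(k + 1) - 2(-3)^(k + 1),
which is the claimed formula at r = k+1.
By the principle of mathematical induction, the result holds for all r ≥ 1.

b_r = (-2)^r - 2(-3)^r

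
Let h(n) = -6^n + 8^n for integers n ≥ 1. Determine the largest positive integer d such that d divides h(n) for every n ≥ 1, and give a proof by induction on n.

Computing the first values: h(1) = 2 and h(2) = 28; gcd(2, 28) = 2, so d ≤ 2.
We prove 2 | -6^n + 8^n for all n ≥ 1 by induction on n.
Base case (n = 1): h(1) = 2 = 2·(1), so 2 | h(1).
Inductive step: suppose the statement holds for some r ≥ 1, i.e. 2 | h(r). Then
8^{r+1} − 6^{r+1} = 8·8^r − 6·6^r = 8·(8^r − 6^r) + (2)·6^r. The first term is divisible by 2 by the inductive hypothesis, and the second term (2)·6^r is divisible by 2 since 2 | 2. Hence 2 | h(r+1).
By the principle of mathematical induction, the result holds for all n ≥ 1.
Therefore the largest such d is 2.

d = 2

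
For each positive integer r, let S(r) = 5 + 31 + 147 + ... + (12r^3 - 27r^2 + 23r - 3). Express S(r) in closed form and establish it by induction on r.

We claim S(r) = r(3r^3 - 3r^2 + r + 4) for all r ≥ 1.
For the base case r = 1: S(1) = 5, and the closed form gives 5. They agree.
Inductive step: assume the claim holds for r = p, so S(p) = p(3p^3 - 3p^2 + p + 4).
Then S(p+1) = S(p) + (12p^3 + 9p^2 + 5p + 5) = (p(3p^3 - 3p^2 + p + 4)) + (12p^3 + 9p^2 + 5p + 5).
Simplifying, S(p+1) = (p + 1)(3p^3 + 6p^2 + 4p + 5) = (p+1)(3(p+1)^3 - 3(p+1)^2 + (p+1) + 4),
which is the closed form with r = p+1.
By induction, the statement is established for all r ≥ 1.

S(r) = r(3r^3 - 3r^2 + r + 4)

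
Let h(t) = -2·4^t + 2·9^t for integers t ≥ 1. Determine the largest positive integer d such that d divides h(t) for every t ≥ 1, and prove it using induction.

Computing the first values: h(1) = 10 and h(2) = 130; gcd(10, 130) = 10, so d ≤ 10.
We prove 10 | -2·4^t + 2·9^t for all t ≥ 1 by induction on t.
Base case (t = 1): h(1) = 10 = 10·(1), so 10 | h(1).
Inductive step: assume the claim holds for t = k, i.e. 10 | h(k). Then
h(k+1) − 9·h(k) = (-2·4^(k+1) + 2·9^(k+1)) − 9·(-2·4^k + 2·9^k) = (-2)·4^k·(4 − 9) = (10)·4^k. Since 10 | h(k) by the inductive hypothesis, 10 | 9·h(k); and 10 | 10 since 10 = 10·1. Therefore 10 | h(k+1).
Hence, by induction on t, the claim holds for every t ≥ 1.
Therefore the largest such d is 10.

d = 10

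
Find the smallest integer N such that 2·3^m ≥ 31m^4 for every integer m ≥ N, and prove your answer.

At m = 11: 354294 < 453871, so the inequality fails and N ≥ 12. We prove 2·3^m ≥ 31m^4 for all m ≥ 12.
Base step (m = 12): 2·3^m = 1062882 and 31m^4 = 642816, so 1062882 ≥ 642816.
For the inductive step, assume it holds for an arbitrary k ≥ 12, so 2·3^k ≥ 31k^4.
Then 2·3^(k + 1) = 3·(2·3^k) ≥ 3·(31k^4).
Also, for k ≥ 12 we have 3·(31k^4) ≥ 31(k+1)^4, since 3 ≥ (1 + 1/k)^4 for all k ≥ 12.
Combining, 2·3^(k + 1) ≥ 31(k+1)^4.
Hence, by induction on m, the claim holds for every m ≥ 12.
Hence the smallest such N is 12.

N = 12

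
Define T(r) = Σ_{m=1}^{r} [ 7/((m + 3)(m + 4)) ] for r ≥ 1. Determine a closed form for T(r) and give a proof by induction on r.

We claim T(r) = 7r/(4(r + 4)) for all r ≥ 1.
Base case (r = 1): T(1) = 7/20, and the closed form gives 7/20. They agree.
Inductive step: suppose the statement holds for some m ≥ 1, so T(m) = 7m/(4(m + 4)).
Then T(m+1) = T(m) + (7/((m + 4)(m + 5))) = (7m/(4(m + 4))) + (7/((m + 4)(m + 5))).
Simplifying, T(m+1) = 7(m + 1)/(4(m + 5)) = 7(m+1)/(4((m+1) + 4)),
which is the closed form with r = m+1.
Hence, by induction on r, the claim holds for every r ≥ 1.

T(r) = 7r/(4(r + 4))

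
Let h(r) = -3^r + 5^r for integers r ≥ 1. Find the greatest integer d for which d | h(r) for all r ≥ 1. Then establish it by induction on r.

Computing the first values: h(1) = 2 and h(2) = 16; gcd(2, 16) = 2, so d ≤ 2.
We prove 2 | -3^r + 5^r for all r ≥ 1 by induction on r.
Base case (r = 1): h(1) = 2 = 2·(1), so 2 | h(1).
Suppose the result is true for r = p, i.e. 2 | h(p). Then
5^{p+1} − 3^{p+1} = 5·5^p − 3·3^p = 5·(5^p − 3^p) + (2)·3^p. The first term is divisible by 2 by the inductive hypothesis, and the second term (2)·3^p is divisible by 2 since 2 | 2. Hence 2 | h(p+1).
Hence, by induction on r, the claim holds for every r ≥ 1.
Therefore the largest such d is 2.

d = 2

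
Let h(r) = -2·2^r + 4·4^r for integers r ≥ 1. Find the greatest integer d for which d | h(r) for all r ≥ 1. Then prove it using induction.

Computing the first values: h(1) = 12 and h(2) = 56; gcd(12, 56) = 4, so d ≤ 4.
We prove 4 | -2·2^r + 4·4^r for all r ≥ 1 by induction on r.
When r = 1: h(1) = 12 = 4·(3), so 4 | h(1).
Inductive step: assume the claim holds for r = i, i.e. 4 | h(i). Then
h(i+1) − 4·h(i) = (-2·2^(i+1) + 4·4^(i+1)) − 4·(-2·2^i + 4·4^i) = (-2)·2^i·(2 − 4) = (4)·2^i. Since 4 | h(i) by the inductive hypothesis, 4 | 4·h(i); and 4 | 4 since 4 = 4·1. Therefore 4 | h(i+1).
Hence, by induction on r, the claim holds for every r ≥ 1.
Therefore the largest such d is 4.

d = 4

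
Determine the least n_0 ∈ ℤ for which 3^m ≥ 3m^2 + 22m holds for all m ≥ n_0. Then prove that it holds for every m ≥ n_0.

n_0 = 5

At m = 4: 81 < 136, so the inequality fails and n_0 ≥ 5. We prove 3^m ≥ 3m^2 + 22m for all m ≥ 5.
When m = 5: 3^m = 243 and 3m^2 + 22m = 185, so 243 ≥ 185.
For the inductive step, assume it holds for an arbitrary r ≥ 5, so 3^r ≥ 3r^2 + 22r.
Then 3^(r + 1) = 3·(3^r) ≥ 3·(3r^2 + 22r).
Also, for r ≥ 5 we have 3·(3r^2 + 22r) ≥ 3(r+1)^2 + 22(r+1), since 3·(3r^2 + 22r) − (3(r+1)^2 + 22(r+1)) = 6r^2 + 38r - 25, which is nonnegative for all r ≥ 5.
Combining, 3^(r + 1) ≥ 3(r+1)^2 + 22(r+1).
By the principle of mathematical induction, the result holds for all m ≥ 5.
Hence the smallest such n_0 is 5.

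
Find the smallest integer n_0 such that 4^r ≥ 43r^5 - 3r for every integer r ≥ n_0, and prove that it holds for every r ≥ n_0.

n_0 = 12

At r = 11: 4194304 < 6925160, so the inequality fails and n_0 ≥ 12. We prove 4^r ≥ 43r^5 - 3r for all r ≥ 12.
Base case (r = 12): 4^r = 16777216 and 43r^5 - 3r = 10699740, so 16777216 ≥ 10699740.
For the inductive step, assume it holds for an arbitrary m ≥ 12, so 4^m ≥ 43m^5 - 3m.
Then 4^(m + 1) = 4·(4^m) ≥ 4·(43m^5 - 3m).
Also, for m ≥ 12 we have 4·(43m^5 - 3m) ≥ 43(m+1)^5 - 3(m+1), since 4·(43m^5 - 3m) − (43(m+1)^5 - 3(m+1)) = 129m^5 - 215m^4 - 430m^3 - 430m^2 - 224m - 40, which is nonnegative for all m ≥ 12.
Combining, 4^(m + 1) ≥ 43(m+1)^5 - 3(m+1).
By induction, the statement is established for all r ≥ 12.
Hence the smallest such n_0 is 12.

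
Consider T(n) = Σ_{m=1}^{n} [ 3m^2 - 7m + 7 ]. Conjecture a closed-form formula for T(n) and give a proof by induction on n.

We claim T(n) = n(n^2 - 2n + 4) for all n ≥ 1.
Base case (n = 1): T(1) = 3, and the closed form gives 3. They agree.
For the inductive step, assume it holds for an arbitrary m ≥ 1, so T(m) = m(m^2 - 2m + 4).
Then T(m+1) = T(m) + (3m^2 - m + 3) = (m(m^2 - 2m + 4)) + (3m^2 - m + 3).
Simplifying, T(m+1) = (m + 1)(m^2 + 3) = (m+1)((m+1)^2 - 2(m+1) + 4),
which is the closed form with n = m+1.
This completes the induction.

T(n) = n(n^2 - 2n + 4)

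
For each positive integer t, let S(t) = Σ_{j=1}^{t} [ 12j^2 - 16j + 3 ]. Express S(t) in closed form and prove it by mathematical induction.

We claim S(t) = t(4t^2 - 2t - 3) for all t ≥ 1.
Base case (t = 1): S(1) = -1, and the closed form gives -1. They agree.
Inductive step: suppose the statement holds for some j ≥ 1, so S(j) = j(4j^2 - 2j - 3).
Then S(j+1) = S(j) + (12j^2 + 8j - 1) = (j(4j^2 - 2j - 3)) + (12j^2 + 8j - 1).
Simplifying, S(j+1) = (j + 1)(4j^2 + 6j - 1) = (j+1)(4(j+1)^2 - 2(j+1) - 3),
which is the closed form with t = j+1.
By the principle of mathematical induction, the result holds for all t ≥ 1.

S(t) = t(4t^2 - 2t - 3)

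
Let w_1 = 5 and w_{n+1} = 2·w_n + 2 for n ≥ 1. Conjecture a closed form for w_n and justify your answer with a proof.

w_n = 7·2^(n - 1) - 2

Computing the first terms: w_1 = 5, w_2 = 12, w_3 = 26. This suggests w_n = 7·2^(n - 1) - 2.
Base case (n = 1): the formula gives 5 = 5 = w_1.
Inductive step: assume the claim holds for n = j, so w_j = 7·2^(j - 1) - 2.
Then w_{j+1} = 2·w_j + 2 = 2·(7·2^(j - 1) - 2) + 2 = 7·2^j - 2 = 7·2^((j+1) - 1) - 2,
which is the claimed formula at n = j+1.
By induction, the statement is established for all n ≥ 1.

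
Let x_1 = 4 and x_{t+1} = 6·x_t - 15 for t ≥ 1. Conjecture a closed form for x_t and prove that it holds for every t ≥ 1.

Computing the first terms: x_1 = 4, x_2 = 9, x_3 = 39. This suggests x_t = 6^(t - 1) + 3.
When t = 1: the formula gives 4 = 4 = x_1.
Inductive step: assume the claim holds for t = k, so x_k = 6^(k - 1) + 3.
Then x_{k+1} = 6·x_k - 15 = 6·(6^(k - 1) + 3) - 15 = 6^k + 3 = 6^((k+1) - 1) + 3,
which is the claimed formula at t = k+1.
By the principle of mathematical induction, the result holds for all t ≥ 1.

x_t = 6^(t - 1) + 3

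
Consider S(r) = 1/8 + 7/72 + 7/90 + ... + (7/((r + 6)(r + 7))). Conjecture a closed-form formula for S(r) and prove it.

We claim S(r) = r/(r + 7) for all r ≥ 1.
When r = 1: S(1) = 1/8, and the closed form gives 1/8. They agree.
Suppose the result is true for r = m, so S(m) = m/(m + 7).
Then S(m+1) = S(m) + (7/((m + 7)(m + 8))) = (m/(m + 7)) + (7/((m + 7)(m + 8))).
Simplifying, S(m+1) = (m + 1)/(m + 8) = (m+1)/((m+1) + 7),
which is the closed form with r = m+1.
By the principle of mathematical induction, the result holds for all r ≥ 1.

S(r) = r/(r + 7)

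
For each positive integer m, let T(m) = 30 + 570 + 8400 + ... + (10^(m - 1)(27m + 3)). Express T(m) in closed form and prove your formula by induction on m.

We claim T(m) = 3·10^m·m for all m ≥ 1.
For the base case m = 1: T(1) = 30, and the closed form gives 30. They agree.
For the inductive step, assume it holds for an arbitrary i ≥ 1, so T(i) = 3·10^i·i.
Then T(i+1) = T(i) + (10^i(27i + 30)) = (3·10^i·i) + (10^i(27i + 30)).
Simplifying, T(i+1) = 30·10^i(i + 1) = 3·10^(i+1)·(i+1),
which is the closed form with m = i+1.
Hence, by induction on m, the claim holds for every m ≥ 1.

T(m) = 3·10^m·m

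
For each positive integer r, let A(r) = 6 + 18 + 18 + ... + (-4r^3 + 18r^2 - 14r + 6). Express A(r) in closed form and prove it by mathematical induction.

A(r) = -r(r^3 - 4r^2 - r - 2)

We claim A(r) = -r(r^3 - 4r^2 - r - 2) for all r ≥ 1.
Base case (r = 1): A(1) = 6, and the closed form gives 6. They agree.
For the inductive step, assume it holds for an arbitrary j ≥ 1, so A(j) = j(-j^3 + 4j^2 + j + 2).
Then A(j+1) = A(j) + (-4j^3 + 6j^2 + 10j + 6) = (j(-j^3 + 4j^2 + j + 2)) + (-4j^3 + 6j^2 + 10j + 6).
Simplifying, A(j+1) = -(j + 1)(j^3 - j^2 - 6j - 6) = -(j+1)((j+1)^3 - 4(j+1)^2 - (j+1) - 2),
which is the closed form with r = j+1.
By induction, the statement is established for all r ≥ 1.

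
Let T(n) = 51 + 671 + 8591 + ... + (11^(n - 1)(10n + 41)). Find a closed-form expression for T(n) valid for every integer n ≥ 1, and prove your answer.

We claim T(n) = 11^n(n + 4) - 4 for all n ≥ 1.
When n = 1: T(1) = 51, and the closed form gives 51. They agree.
For the inductive step, assume it holds for an arbitrary m ≥ 1, so T(m) = 11^m(m + 4) - 4.
Then T(m+1) = T(m) + (11^m(10m + 51)) = (11^m(m + 4) - 4) + (11^m(10m + 51)).
Simplifying, T(m+1) = 11·11^m·m + 55·11^m - 4 = 11^(m+1)((m+1) + 4) - 4,
which is the closed form with n = m+1.
Hence, by induction on n, the claim holds for every n ≥ 1.

T(n) = 11^n(n + 4) - 4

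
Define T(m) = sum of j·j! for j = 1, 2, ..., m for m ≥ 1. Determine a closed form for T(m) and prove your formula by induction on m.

T(m) = (m + 1)! - 1

We claim T(m) = (m + 1)! - 1 for all m ≥ 1.
Base case (m = 1): T(1) = 1, and the closed form gives 1. They agree.
Suppose the result is true for m = j, so T(j) = (j + 1)! - 1.
Then T(j+1) = T(j) + ((j + 1)(j + 1)!) = ((j + 1)! - 1) + ((j + 1)(j + 1)!).
Simplifying, T(j+1) = ((j+1) + 1)! - 1,
which is the closed form with m = j+1.
By induction, the statement is established for all m ≥ 1.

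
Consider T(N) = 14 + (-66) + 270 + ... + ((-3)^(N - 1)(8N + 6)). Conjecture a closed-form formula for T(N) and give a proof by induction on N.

T(N) = -2(-3)^N(N + 1) + 2

We claim T(N) = -2(-3)^N(N + 1) + 2 for all N ≥ 1.
Base case (N = 1): T(1) = 14, and the closed form gives 14. They agree.
Suppose the result is true for N = i, so T(i) = -2(-3)^i(i + 1) + 2.
Then T(i+1) = T(i) + ((-3)^i(8i + 14)) = (-2(-3)^i(i + 1) + 2) + ((-3)^i(8i + 14)).
Simplifying, T(i+1) = 6(-3)^i·i + 12(-3)^i + 2 = -2(-3)^(i+1)((i+1) + 1) + 2,
which is the closed form with N = i+1.
Hence, by induction on N, the claim holds for every N ≥ 1.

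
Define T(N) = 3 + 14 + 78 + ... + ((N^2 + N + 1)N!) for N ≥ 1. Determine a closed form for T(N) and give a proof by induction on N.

T(N) = (N + 1)(N + 1)! - 1

We claim T(N) = (N + 1)(N + 1)! - 1 for all N ≥ 1.
When N = 1: T(1) = 3, and the closed form gives 3. They agree.
For the inductive step, assume it holds for an arbitrary i ≥ 1, so T(i) = (i + 1)(i + 1)! - 1.
Then T(i+1) = T(i) + ((i^2 + 3i + 3)(i + 1)!) = ((i + 1)(i + 1)! - 1) + ((i^2 + 3i + 3)(i + 1)!).
Simplifying, T(i+1) = ((i+1) + 1)((i+1) + 1)! - 1,
which is the closed form with N = i+1.
By induction, the statement is established for all N ≥ 1.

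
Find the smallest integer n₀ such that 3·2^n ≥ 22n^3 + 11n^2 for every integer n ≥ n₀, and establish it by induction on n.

At n = 14: 49152 < 62524, so the inequality fails and n₀ ≥ 15. We prove 3·2^n ≥ 22n^3 + 11n^2 for all n ≥ 15.
Base step (n = 15): 3·2^n = 98304 and 22n^3 + 11n^2 = 76725, so 98304 ≥ 76725.
Inductive step: suppose the statement holds for some k ≥ 15, so 3·2^k ≥ 22k^3 + 11k^2.
Then 3·2^(k + 1) = 2·(3·2^k) ≥ 2·(22k^3 + 11k^2).
Also, for k ≥ 15 we have 2·(22k^3 + 11k^2) ≥ 22(k+1)^3 + 11(k+1)^2, since 2·(22k^3 + 11k^2) − (22(k+1)^3 + 11(k+1)^2) = 22k^3 - 55k^2 - 88k - 33, which is nonnegative for all k ≥ 15.
Combining, 3·2^(k + 1) ≥ 22(k+1)^3 + 11(k+1)^2.
This completes the induction.
Hence the smallest such n₀ is 15.

n₀ = 15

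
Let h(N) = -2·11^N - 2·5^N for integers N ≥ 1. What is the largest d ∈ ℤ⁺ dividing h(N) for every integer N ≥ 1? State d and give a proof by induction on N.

Computing the first values: h(1) = -32 and h(2) = -292; gcd(-32, -292) = 4, so d ≤ 4.
We prove 4 | -2·11^N - 2·5^N for all N ≥ 1 by induction on N.
Base step (N = 1): h(1) = -32 = 4·(-8), so 4 | h(1).
Inductive step: suppose the statement holds for some j ≥ 1, i.e. 4 | h(j). Then
h(j+1) − 11·h(j) = (-2·11^(j+1) - 2·5^(j+1)) − 11·(-2·11^j - 2·5^j) = (-2)·5^j·(5 − 11) = (12)·5^j. Since 4 | h(j) by the inductive hypothesis, 4 | 11·h(j); and 4 | 12 since 12 = 4·3. Therefore 4 | h(j+1).
Hence, by induction on N, the claim holds for every N ≥ 1.
Therefore the largest such d is 4.

d = 4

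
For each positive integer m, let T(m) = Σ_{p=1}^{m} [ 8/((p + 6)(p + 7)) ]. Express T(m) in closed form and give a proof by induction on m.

We claim T(m) = 8m/(7(m + 7)) for all m ≥ 1.
Base case (m = 1): T(1) = 1/7, and the closed form gives 1/7. They agree.
Suppose the result is true for m = p, so T(p) = 8p/(7(p + 7)).
Then T(p+1) = T(p) + (8/((p + 7)(p + 8))) = (8p/(7(p + 7))) + (8/((p + 7)(p + 8))).
Simplifying, T(p+1) = 8(p + 1)/(7(p + 8)) = 8(p+1)/(7((p+1) + 7)),
which is the closed form with m = p+1.
By the principle of mathematical induction, the result holds for all m ≥ 1.

T(m) = 8m/(7(m + 7))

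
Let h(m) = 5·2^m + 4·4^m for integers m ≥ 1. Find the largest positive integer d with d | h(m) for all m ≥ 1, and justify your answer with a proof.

d = 2

Computing the first values: h(1) = 26 and h(2) = 84; gcd(26, 84) = 2, so d ≤ 2.
We prove 2 | 5·2^m + 4·4^m for all m ≥ 1 by induction on m.
When m = 1: h(1) = 26 = 2·(13), so 2 | h(1).
Suppose the result is true for m = k, i.e. 2 | h(k). Then
h(k+1) − 4·h(k) = (5·2^(k+1) + 4·4^(k+1)) − 4·(5·2^k + 4·4^k) = (5)·2^k·(2 − 4) = (-10)·2^k. Since 2 | h(k) by the inductive hypothesis, 2 | 4·h(k); and 2 | -10 since -10 = 2·-5. Therefore 2 | h(k+1).
This completes the induction.
Therefore the largest such d is 2.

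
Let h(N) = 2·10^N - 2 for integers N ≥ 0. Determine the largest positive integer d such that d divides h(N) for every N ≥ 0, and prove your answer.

d = 18

Computing the first values: h(0) = 0 and h(1) = 18; gcd(0, 18) = 18, so d ≤ 18.
We prove 18 | 2·10^N - 2 for all N ≥ 0 by induction on N.
For the base case N = 0: h(0) = 0 = 18·(0), so 18 | h(0).
For the inductive step, assume it holds for an arbitrary p ≥ 0, i.e. 18 | h(p). Then
h(p+1) = 2·10^(p+1) - 2 = 10·(2·10^p - 2) + 18 = 10·h(p) + 18. The first term is divisible by 18 by the inductive hypothesis, and 18 is divisible by 18. Hence 18 | h(p+1).
By induction, the statement is established for all N ≥ 0.
Therefore the largest such d is 18.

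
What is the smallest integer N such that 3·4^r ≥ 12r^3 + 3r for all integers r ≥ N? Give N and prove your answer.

At r = 4: 768 < 780, so the inequality fails and N ≥ 5. We prove 3·4^r ≥ 12r^3 + 3r for all r ≥ 5.
Base case (r = 5): 3·4^r = 3072 and 12r^3 + 3r = 1515, so 3072 ≥ 1515.
Suppose the result is true for r = p, so 3·4^p ≥ 12p^3 + 3p.
Then 3·4^(p + 1) = 4·(3·4^p) ≥ 4·(12p^3 + 3p).
Also, for p ≥ 5 we have 4·(12p^3 + 3p) ≥ 12(p+1)^3 + 3(p+1), since 4·(12p^3 + 3p) − (12(p+1)^3 + 3(p+1)) = 36p^3 - 36p^2 - 27p - 15, which is nonnegative for all p ≥ 5.
Combining, 3·4^(p + 1) ≥ 12(p+1)^3 + 3(p+1).
By induction, the statement is established for all r ≥ 5.
Hence the smallest such N is 5.

N = 5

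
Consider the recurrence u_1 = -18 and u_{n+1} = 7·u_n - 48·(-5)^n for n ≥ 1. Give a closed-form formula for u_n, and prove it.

u_n = 4(-5)^n + 2·7^(n - 1)

Computing the first terms: u_1 = -18, u_2 = 114, u_3 = -402. This suggests u_n = 4(-5)^n + 2·7^(n - 1).
Base step (n = 1): the formula gives -18 = -18 = u_1.
Inductive step: assume the claim holds for n = k, so u_k = 4(-5)^k + 2·7^(k - 1).
Then u_{k+1} = 7·u_k - 48·(-5)^k = 7·(4(-5)^k + 2·7^(k - 1)) - 48·(-5)^k = 4(-5)^(k + 1) + 2·7^k = 4(-5)^(k+1) + 2·7^((k+1) - 1),
which is the claimed formula at n = k+1.
By induction, the statement is established for all n ≥ 1.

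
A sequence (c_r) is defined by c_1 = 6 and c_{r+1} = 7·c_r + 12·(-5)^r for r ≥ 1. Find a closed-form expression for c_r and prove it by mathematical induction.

c_r = -(-5)^r + 7^(r - 1)

Computing the first terms: c_1 = 6, c_2 = -18, c_3 = 174. This suggests c_r = -(-5)^r + 7^(r - 1).
Base case (r = 1): the formula gives 6 = 6 = c_1.
Inductive step: suppose the statement holds for some p ≥ 1, so c_p = -(-5)^p + 7^(p - 1).
Then c_{p+1} = 7·c_p + 12·(-5)^p = 7·(-(-5)^p + 7^(p - 1)) + 12·(-5)^p = -(-5)^(p + 1) + 7^p = -(-5)^(p+1) + 7^((p+1) - 1),
which is the claimed formula at r = p+1.
This completes the induction.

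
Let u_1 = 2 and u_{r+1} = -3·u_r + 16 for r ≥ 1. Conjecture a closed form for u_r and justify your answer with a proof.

u_r = -2(-3)^(r - 1) + 4

Computing the first terms: u_1 = 2, u_2 = 10, u_3 = -14. This suggests u_r = -2(-3)^(r - 1) + 4.
For the base case r = 1: the formula gives 2 = 2 = u_1.
For the inductive step, assume it holds for an arbitrary k ≥ 1, so u_k = -2(-3)^(k - 1) + 4.
Then u_{k+1} = -3·u_k + 16 = -3·(-2(-3)^(k - 1) + 4) + 16 = -2(-3)^k + 4 = -2(-3)^((k+1) - 1) + 4,
which is the claimed formula at r = k+1.
Hence, by induction on r, the claim holds for every r ≥ 1.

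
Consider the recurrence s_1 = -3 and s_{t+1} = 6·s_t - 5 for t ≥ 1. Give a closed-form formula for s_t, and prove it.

s_t = -4·6^(t - 1) + 1

Computing the first terms: s_1 = -3, s_2 = -23, s_3 = -143. This suggests s_t = -4·6^(t - 1) + 1.
Base case (t = 1): the formula gives -3 = -3 = s_1.
Inductive step: assume the claim holds for t = m, so s_m = -4·6^(m - 1) + 1.
Then s_{m+1} = 6·s_m - 5 = 6·(-4·6^(m - 1) + 1) - 5 = -4·6^m + 1 = -4·6^((m+1) - 1) + 1,
which is the claimed formula at t = m+1.
By the principle of mathematical induction, the result holds for all t ≥ 1.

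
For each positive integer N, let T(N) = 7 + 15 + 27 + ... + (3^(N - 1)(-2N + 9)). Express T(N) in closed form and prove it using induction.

T(N) = 3^N(-N + 5) - 5

We claim T(N) = 3^N(-N + 5) - 5 for all N ≥ 1.
When N = 1: T(1) = 7, and the closed form gives 7. They agree.
Inductive step: suppose the statement holds for some r ≥ 1, so T(r) = 3^r(-r + 5) - 5.
Then T(r+1) = T(r) + (3^r(-2r + 7)) = (3^r(-r + 5) - 5) + (3^r(-2r + 7)).
Simplifying, T(r+1) = -3·3^r·r + 12·3^r - 5 = 3^(r+1)(-(r+1) + 5) - 5,
which is the closed form with N = r+1.
This completes the induction.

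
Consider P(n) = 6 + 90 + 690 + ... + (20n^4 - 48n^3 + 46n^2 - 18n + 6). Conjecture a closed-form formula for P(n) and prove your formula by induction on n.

P(n) = 2n(2n^4 - n^3 - n^2 + n + 2)

We claim P(n) = 2n(2n^4 - n^3 - n^2 + n + 2) for all n ≥ 1.
Base case (n = 1): P(1) = 6, and the closed form gives 6. They agree.
Inductive step: assume the claim holds for n = p, so P(p) = 2p(2p^4 - p^3 - p^2 + p + 2).
Then P(p+1) = P(p) + (20p^4 + 32p^3 + 22p^2 + 10p + 6) = (2p(2p^4 - p^3 - p^2 + p + 2)) + (20p^4 + 32p^3 + 22p^2 + 10p + 6).
Simplifying, P(p+1) = 2(p + 1)(2p^4 + 7p^3 + 8p^2 + 4p + 3) = 2(p+1)(2(p+1)^4 - (p+1)^3 - (p+1)^2 + (p+1) + 2),
which is the closed form with n = p+1.
By induction, the statement is established for all n ≥ 1.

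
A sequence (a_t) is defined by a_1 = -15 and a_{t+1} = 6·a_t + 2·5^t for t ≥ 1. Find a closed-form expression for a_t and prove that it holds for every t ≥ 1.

a_t = -2·5^t - 5·6^(t - 1)

Computing the first terms: a_1 = -15, a_2 = -80, a_3 = -430. This suggests a_t = -2·5^t - 5·6^(t - 1).
For the base case t = 1: the formula gives -15 = -15 = a_1.
For the inductive step, assume it holds for an arbitrary p ≥ 1, so a_p = -2·5^p - 5·6^(p - 1).
Then a_{p+1} = 6·a_p + 2·5^p = 6·(-2·5^p - 5·6^(p - 1)) + 2·5^p = -2·5^(p + 1) - 5·6^p = -2·5^(p+1) - 5·6^((p+1) - 1),
which is the claimed formula at t = p+1.
This completes the induction.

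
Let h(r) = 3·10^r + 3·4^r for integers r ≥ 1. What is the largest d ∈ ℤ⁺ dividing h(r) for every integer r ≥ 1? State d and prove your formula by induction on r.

Computing the first values: h(1) = 42 and h(2) = 348; gcd(42, 348) = 6, so d ≤ 6.
We prove 6 | 3·10^r + 3·4^r for all r ≥ 1 by induction on r.
When r = 1: h(1) = 42 = 6·(7), so 6 | h(1).
Inductive step: assume the claim holds for r = k, i.e. 6 | h(k). Then
h(k+1) − 10·h(k) = (3·10^(k+1) + 3·4^(k+1)) − 10·(3·10^k + 3·4^k) = (3)·4^k·(4 − 10) = (-18)·4^k. Since 6 | h(k) by the inductive hypothesis, 6 | 10·h(k); and 6 | -18 since -18 = 6·-3. Therefore 6 | h(k+1).
By induction, the statement is established for all r ≥ 1.
Therefore the largest such d is 6.

d = 6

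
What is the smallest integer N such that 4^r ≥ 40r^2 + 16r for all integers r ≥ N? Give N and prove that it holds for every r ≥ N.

At r = 5: 1024 < 1080, so the inequality fails and N ≥ 6. We prove 4^r ≥ 40r^2 + 16r for all r ≥ 6.
Base step (r = 6): 4^r = 4096 and 40r^2 + 16r = 1536, so 4096 ≥ 1536.
Inductive step: assume the claim holds for r = i, so 4^i ≥ 40i^2 + 16i.
Then 4^(i + 1) = 4·(4^i) ≥ 4·(40i^2 + 16i).
Also, for i ≥ 6 we have 4·(40i^2 + 16i) ≥ 40(i+1)^2 + 16(i+1), since 4·(40i^2 + 16i) − (40(i+1)^2 + 16(i+1)) = 120i^2 - 32i - 56, which is nonnegative for all i ≥ 6.
Combining, 4^(i + 1) ≥ 40(i+1)^2 + 16(i+1).
By the principle of mathematical induction, the result holds for all r ≥ 6.
Hence the smallest such N is 6.

N = 6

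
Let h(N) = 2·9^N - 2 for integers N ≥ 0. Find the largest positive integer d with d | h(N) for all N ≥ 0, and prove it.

d = 16

Computing the first values: h(0) = 0 and h(1) = 16; gcd(0, 16) = 16, so d ≤ 16.
We prove 16 | 2·9^N - 2 for all N ≥ 0 by induction on N.
For the base case N = 0: h(0) = 0 = 16·(0), so 16 | h(0).
For the inductive step, assume it holds for an arbitrary p ≥ 0, i.e. 16 | h(p). Then
h(p+1) = 2·9^(p+1) - 2 = 9·(2·9^p - 2) + 16 = 9·h(p) + 16. The first term is divisible by 16 by the inductive hypothesis, and 16 is divisible by 16. Hence 16 | h(p+1).
Hence, by induction on N, the claim holds for every N ≥ 0.
Therefore the largest such d is 16.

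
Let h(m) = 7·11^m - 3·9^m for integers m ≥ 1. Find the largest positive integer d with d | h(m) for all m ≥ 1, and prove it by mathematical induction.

d = 2

Computing the first values: h(1) = 50 and h(2) = 604; gcd(50, 604) = 2, so d ≤ 2.
We prove 2 | 7·11^m - 3·9^m for all m ≥ 1 by induction on m.
When m = 1: h(1) = 50 = 2·(25), so 2 | h(1).
Suppose the result is true for m = i, i.e. 2 | h(i). Then
h(i+1) − 11·h(i) = (7·11^(i+1) - 3·9^(i+1)) − 11·(7·11^i - 3·9^i) = (-3)·9^i·(9 − 11) = (6)·9^i. Since 2 | h(i) by the inductive hypothesis, 2 | 11·h(i); and 2 | 6 since 6 = 2·3. Therefore 2 | h(i+1).
By the principle of mathematical induction, the result holds for all m ≥ 1.
Therefore the largest such d is 2.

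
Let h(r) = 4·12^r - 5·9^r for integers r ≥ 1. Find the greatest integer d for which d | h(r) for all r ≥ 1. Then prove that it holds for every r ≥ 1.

d = 3

Computing the first values: h(1) = 3 and h(2) = 171; gcd(3, 171) = 3, so d ≤ 3.
We prove 3 | 4·12^r - 5·9^r for all r ≥ 1 by induction on r.
When r = 1: h(1) = 3 = 3·(1), so 3 | h(1).
For the inductive step, assume it holds for an arbitrary p ≥ 1, i.e. 3 | h(p). Then
h(p+1) − 12·h(p) = (4·12^(p+1) - 5·9^(p+1)) − 12·(4·12^p - 5·9^p) = (-5)·9^p·(9 − 12) = (15)·9^p. Since 3 | h(p) by the inductive hypothesis, 3 | 12·h(p); and 3 | 15 since 15 = 3·5. Therefore 3 | h(p+1).
This completes the induction.
Therefore the largest such d is 3.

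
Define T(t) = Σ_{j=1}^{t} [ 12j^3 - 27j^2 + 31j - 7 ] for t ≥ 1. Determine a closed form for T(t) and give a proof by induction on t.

We claim T(t) = t(3t^3 - 3t^2 + 5t + 4) for all t ≥ 1.
Base case (t = 1): T(1) = 9, and the closed form gives 9. They agree.
Suppose the result is true for t = j, so T(j) = j(3j^3 - 3j^2 + 5j + 4).
Then T(j+1) = T(j) + (12j^3 + 9j^2 + 13j + 9) = (j(3j^3 - 3j^2 + 5j + 4)) + (12j^3 + 9j^2 + 13j + 9).
Simplifying, T(j+1) = (j + 1)(3j^3 + 6j^2 + 8j + 9) = (j+1)(3(j+1)^3 - 3(j+1)^2 + 5(j+1) + 4),
which is the closed form with t = j+1.
By the principle of mathematical induction, the result holds for all t ≥ 1.

T(t) = t(3t^3 - 3t^2 + 5t + 4)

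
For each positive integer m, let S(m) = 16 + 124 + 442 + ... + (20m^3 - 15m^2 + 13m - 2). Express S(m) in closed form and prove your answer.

S(m) = m(5m^3 + 5m^2 + 4m + 2)

We claim S(m) = m(5m^3 + 5m^2 + 4m + 2) for all m ≥ 1.
Base case (m = 1): S(1) = 16, and the closed form gives 16. They agree.
Inductive step: assume the claim holds for m = k, so S(k) = k(5k^3 + 5k^2 + 4k + 2).
Then S(k+1) = S(k) + (20k^3 + 45k^2 + 43k + 16) = (k(5k^3 + 5k^2 + 4k + 2)) + (20k^3 + 45k^2 + 43k + 16).
Simplifying, S(k+1) = (k + 1)(5k^3 + 20k^2 + 29k + 16) = (k+1)(5(k+1)^3 + 5(k+1)^2 + 4(k+1) + 2),
which is the closed form with m = k+1.
By induction, the statement is established for all m ≥ 1.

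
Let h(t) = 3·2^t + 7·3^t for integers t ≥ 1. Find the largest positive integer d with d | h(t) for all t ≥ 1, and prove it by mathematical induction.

d = 3

Computing the first values: h(1) = 27 and h(2) = 75; gcd(27, 75) = 3, so d ≤ 3.
We prove 3 | 3·2^t + 7·3^t for all t ≥ 1 by induction on t.
Base case (t = 1): h(1) = 27 = 3·(9), so 3 | h(1).
Inductive step: assume the claim holds for t = p, i.e. 3 | h(p). Then
h(p+1) − 3·h(p) = (3·2^(p+1) + 7·3^(p+1)) − 3·(3·2^p + 7·3^p) = (3)·2^p·(2 − 3) = (-3)·2^p. Since 3 | h(p) by the inductive hypothesis, 3 | 3·h(p); and 3 | -3 since -3 = 3·-1. Therefore 3 | h(p+1).
By the principle of mathematical induction, the result holds for all t ≥ 1.
Therefore the largest such d is 3.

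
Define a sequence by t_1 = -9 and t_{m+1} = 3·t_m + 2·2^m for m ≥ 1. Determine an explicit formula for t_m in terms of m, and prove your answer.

Computing the first terms: t_1 = -9, t_2 = -23, t_3 = -61. This suggests t_m = -2^(m + 1) - 5·3^(m - 1).
For the base case m = 1: the formula gives -9 = -9 = t_1.
Suppose the result is true for m = i, so t_i = -2^(i + 1) - 5·3^(i - 1).
Then t_{i+1} = 3·t_i + 2·2^i = 3·(-2^(i + 1) - 5·3^(i - 1)) + 2·2^i = -2^(i + 2) - 5·3^i = -2^((i+1) + 1) - 5·3^((i+1) - 1),
which is the claimed formula at m = i+1.
Hence, by induction on m, the claim holds for every m ≥ 1.

t_m = -2^(m + 1) - 5·3^(m - 1)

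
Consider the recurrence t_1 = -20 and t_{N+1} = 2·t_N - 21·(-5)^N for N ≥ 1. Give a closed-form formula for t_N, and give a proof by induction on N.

t_N = 3(-5)^N - 5·2^(N - 1)

Computing the first terms: t_1 = -20, t_2 = 65, t_3 = -395. This suggests t_N = 3(-5)^N - 5·2^(N - 1).
Base case (N = 1): the formula gives -20 = -20 = t_1.
Suppose the result is true for N = m, so t_m = 3(-5)^m - 5·2^(m - 1).
Then t_{m+1} = 2·t_m - 21·(-5)^m = 2·(3(-5)^m - 5·2^(m - 1)) - 21·(-5)^m = 3(-5)^(m + 1) - 5·2^m = 3(-5)^(m+1) - 5·2^((m+1) - 1),
which is the claimed formula at N = m+1.
Hence, by induction on N, the claim holds for every N ≥ 1.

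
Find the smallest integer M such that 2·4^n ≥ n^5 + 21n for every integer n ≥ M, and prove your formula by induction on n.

M = 6

At n = 5: 2048 < 3230, so the inequality fails and M ≥ 6. We prove 2·4^n ≥ n^5 + 21n for all n ≥ 6.
Base case (n = 6): 2·4^n = 8192 and n^5 + 21n = 7902, so 8192 ≥ 7902.
For the inductive step, assume it holds for an arbitrary i ≥ 6, so 2·4^i ≥ i^5 + 21i.
Then 2·4^(i + 1) = 4·(2·4^i) ≥ 4·(i^5 + 21i).
Also, for i ≥ 6 we have 4·(i^5 + 21i) ≥ (i+1)^5 + 21(i+1), since 4·(i^5 + 21i) − ((i+1)^5 + 21(i+1)) = 3i^5 - 5i^4 - 10i^3 - 10i^2 + 58i - 22, which is nonnegative for all i ≥ 6.
Combining, 2·4^(i + 1) ≥ (i+1)^5 + 21(i+1).
By induction, the statement is established for all n ≥ 6.
Hence the smallest such M is 6.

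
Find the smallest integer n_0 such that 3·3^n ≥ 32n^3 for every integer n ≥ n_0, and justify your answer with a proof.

At n = 7: 6561 < 10976, so the inequality fails and n_0 ≥ 8. We prove 3·3^n ≥ 32n^3 for all n ≥ 8.
Base case (n = 8): 3·3^n = 19683 and 32n^3 = 16384, so 19683 ≥ 16384.
For the inductive step, assume it holds for an arbitrary k ≥ 8, so 3·3^k ≥ 32k^3.
Then 3·3^(k + 1) = 3·(3·3^k) ≥ 3·(32k^3).
Also, for k ≥ 8 we have 3·(32k^3) ≥ 32(k+1)^3, since 3 ≥ (1 + 1/k)^3 for all k ≥ 8.
Combining, 3·3^(k + 1) ≥ 32(k+1)^3.
This completes the induction.
Hence the smallest such n_0 is 8.

n_0 = 8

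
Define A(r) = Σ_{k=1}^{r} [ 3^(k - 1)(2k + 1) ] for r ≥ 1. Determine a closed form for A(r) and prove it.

A(r) = 3^r·r

We claim A(r) = 3^r·r for all r ≥ 1.
When r = 1: A(1) = 3, and the closed form gives 3. They agree.
Inductive step: assume the claim holds for r = k, so A(k) = 3^k·k.
Then A(k+1) = A(k) + (3^k(2k + 3)) = (3^k·k) + (3^k(2k + 3)).
Simplifying, A(k+1) = 3^(k + 1)(k + 1) = 3^(k+1)·(k+1),
which is the closed form with r = k+1.
This completes the induction.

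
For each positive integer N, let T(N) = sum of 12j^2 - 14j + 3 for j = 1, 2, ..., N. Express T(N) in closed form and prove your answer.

We claim T(N) = N(4N^2 - N - 2) for all N ≥ 1.
When N = 1: T(1) = 1, and the closed form gives 1. They agree.
Suppose the result is true for N = j, so T(j) = j(4j^2 - j - 2).
Then T(j+1) = T(j) + (12j^2 + 10j + 1) = (j(4j^2 - j - 2)) + (12j^2 + 10j + 1).
Simplifying, T(j+1) = (j + 1)(4j^2 + 7j + 1) = (j+1)(4(j+1)^2 - (j+1) - 2),
which is the closed form with N = j+1.
This completes the induction.

T(N) = N(4N^2 - N - 2)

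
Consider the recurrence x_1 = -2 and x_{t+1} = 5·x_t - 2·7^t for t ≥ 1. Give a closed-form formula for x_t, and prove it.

Computing the first terms: x_1 = -2, x_2 = -24, x_3 = -218. This suggests x_t = 5^t - 7^t.
Base step (t = 1): the formula gives -2 = -2 = x_1.
Suppose the result is true for t = k, so x_k = 5^k - 7^k.
Then x_{k+1} = 5·x_k - 2·7^k = 5·(5^k - 7^k) - 2·7^k = 5^(k + 1) - 7^(k + 1),
which is the claimed formula at t = k+1.
Hence, by induction on t, the claim holds for every t ≥ 1.

x_t = 5^t - 7^t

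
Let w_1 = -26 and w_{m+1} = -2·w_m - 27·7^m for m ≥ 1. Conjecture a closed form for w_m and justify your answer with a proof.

w_m = -5(-2)^(m - 1) - 3·7^m

Computing the first terms: w_1 = -26, w_2 = -137, w_3 = -1049. This suggests w_m = -5(-2)^(m - 1) - 3·7^m.
For the base case m = 1: the formula gives -26 = -26 = w_1.
Inductive step: suppose the statement holds for some r ≥ 1, so w_r = -5(-2)^(r - 1) - 3·7^r.
Then w_{r+1} = -2·w_r - 27·7^r = -2·(-5(-2)^(r - 1) - 3·7^r) - 27·7^r = -5(-2)^r - 3·7^(r + 1) = -5(-2)^((r+1) - 1) - 3·7^(r+1),
which is the claimed formula at m = r+1.
This completes the induction.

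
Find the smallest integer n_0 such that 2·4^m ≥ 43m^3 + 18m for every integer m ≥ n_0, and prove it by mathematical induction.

At m = 6: 8192 < 9396, so the inequality fails and n_0 ≥ 7. We prove 2·4^m ≥ 43m^3 + 18m for all m ≥ 7.
For the base case m = 7: 2·4^m = 32768 and 43m^3 + 18m = 14875, so 32768 ≥ 14875.
For the inductive step, assume it holds for an arbitrary i ≥ 7, so 2·4^i ≥ 43i^3 + 18i.
Then 2·4^(i + 1) = 4·(2·4^i) ≥ 4·(43i^3 + 18i).
Also, for i ≥ 7 we have 4·(43i^3 + 18i) ≥ 43(i+1)^3 + 18(i+1), since 4·(43i^3 + 18i) − (43(i+1)^3 + 18(i+1)) = 129i^3 - 129i^2 - 75i - 61, which is nonnegative for all i ≥ 7.
Combining, 2·4^(i + 1) ≥ 43(i+1)^3 + 18(i+1).
Hence, by induction on m, the claim holds for every m ≥ 7.
Hence the smallest such n_0 is 7.

n_0 = 7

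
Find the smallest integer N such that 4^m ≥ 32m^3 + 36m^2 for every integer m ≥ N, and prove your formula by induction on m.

At m = 6: 4096 < 8208, so the inequality fails and N ≥ 7. We prove 4^m ≥ 32m^3 + 36m^2 for all m ≥ 7.
Base case (m = 7): 4^m = 16384 and 32m^3 + 36m^2 = 12740, so 16384 ≥ 12740.
Inductive step: assume the claim holds for m = k, so 4^k ≥ 32k^3 + 36k^2.
Then 4^(k + 1) = 4·(4^k) ≥ 4·(32k^3 + 36k^2).
Also, for k ≥ 7 we have 4·(32k^3 + 36k^2) ≥ 32(k+1)^3 + 36(k+1)^2, since 4·(32k^3 + 36k^2) − (32(k+1)^3 + 36(k+1)^2) = 96k^3 + 12k^2 - 168k - 68, which is nonnegative for all k ≥ 7.
Combining, 4^(k + 1) ≥ 32(k+1)^3 + 36(k+1)^2.
Hence, by induction on m, the claim holds for every m ≥ 7.
Hence the smallest such N is 7.

N = 7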